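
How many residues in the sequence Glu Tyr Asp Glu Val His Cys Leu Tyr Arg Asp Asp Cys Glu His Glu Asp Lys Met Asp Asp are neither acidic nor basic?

Acidic: D, E. Basic: K, R, H. All other residues are neither.
Matching residues: Tyr2, Val5, Cys7, Leu8, Tyr9, Cys13, Met19.

7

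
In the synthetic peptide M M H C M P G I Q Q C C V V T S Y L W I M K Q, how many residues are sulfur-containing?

The sulfur-bearing residues are cysteine (–SH) and methionine (–S–CH₃).
Matching residues: M1, M2, C4, M5, C11, C12, M21.

7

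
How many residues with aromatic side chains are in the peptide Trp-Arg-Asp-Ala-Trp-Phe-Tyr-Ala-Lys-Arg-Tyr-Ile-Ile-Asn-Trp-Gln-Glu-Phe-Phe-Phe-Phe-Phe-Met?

The aromatic amino acids are Phe (F, benzyl), Trp (W, indole), and Tyr (Y, phenol).
Matching residues: Trp1, Trp5, Phe6, Tyr7, Tyr11, Trp15, Phe18, Phe19, Phe20, Phe21, Phe22.

11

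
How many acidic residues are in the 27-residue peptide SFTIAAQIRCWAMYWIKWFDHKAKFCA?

The acidic residues are Asp (D) and Glu (E), whose side chains end in a carboxylate group.
Matching residues: D20.

1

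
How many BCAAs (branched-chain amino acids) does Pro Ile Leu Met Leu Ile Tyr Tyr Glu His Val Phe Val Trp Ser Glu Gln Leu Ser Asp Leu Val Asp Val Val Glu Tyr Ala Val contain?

12

V, L, and I make up the branched-chain aliphatic group.
Matching residues: Ile2, Leu3, Leu5, Ile6, Val11, Val13, Leu18, Leu21, Val22, Val24, Val25, Val29.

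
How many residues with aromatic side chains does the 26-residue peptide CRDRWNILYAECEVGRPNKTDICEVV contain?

Phenylalanine (F), tryptophan (W), and tyrosine (Y) have aromatic ring side chains.
Matching residues: W5, Y9.

2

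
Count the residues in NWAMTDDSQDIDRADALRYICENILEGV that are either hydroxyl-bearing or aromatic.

4

Hydroxyl-bearing: S, T, Y. Aromatic: F, W, Y.
Hydroxyl-bearing residues here: T5, S8, Y19 (3).
Aromatic residues here: W2, Y19 (2).
Y is in both groups, so the 1 Y residue must not be double-counted.
Total = 3 + 2 − 1 = 4.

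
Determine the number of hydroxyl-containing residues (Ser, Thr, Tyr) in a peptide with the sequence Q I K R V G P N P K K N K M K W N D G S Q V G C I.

1

Matching residues: S20.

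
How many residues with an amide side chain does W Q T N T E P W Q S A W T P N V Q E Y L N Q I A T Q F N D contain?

9

The amide-side-chain residues are Asn (N) and Gln (Q).
Matching residues: Q2, N4, Q9, N15, Q17, N21, Q22, Q26, N28.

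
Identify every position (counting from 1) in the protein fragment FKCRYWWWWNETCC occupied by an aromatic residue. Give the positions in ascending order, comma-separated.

F, W, and Y each carry an aromatic ring on the side chain.
Matching residues: F1, Y5, W6, W7, W8, W9.

1, 5, 6, 7, 8, 9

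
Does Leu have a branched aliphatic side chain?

Valine (V), leucine (L), and isoleucine (I) are the branched-chain amino acids.
Leucine is in this group.

Yes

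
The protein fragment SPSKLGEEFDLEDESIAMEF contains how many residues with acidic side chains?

7

The acidic residues are Asp (D) and Glu (E), whose side chains end in a carboxylate group.
Matching residues: E7, E8, D10, E12, D13, E14, E19.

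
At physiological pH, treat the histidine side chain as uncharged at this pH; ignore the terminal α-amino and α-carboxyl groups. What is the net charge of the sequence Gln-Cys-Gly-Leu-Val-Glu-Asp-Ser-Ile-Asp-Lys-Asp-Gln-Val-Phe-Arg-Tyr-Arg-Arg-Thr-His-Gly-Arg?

The side chains ionized at physiological pH are Lys/Arg (+1) and Asp/Glu (−1); with His treated as neutral, nothing else contributes.
Positive (K, R): Lys11, Arg16, Arg18, Arg19, Arg23 → +5.
Negative (D, E): Glu6, Asp7, Asp10, Asp12 → −4.
Net charge = (+5) + (−4) = +1.

+1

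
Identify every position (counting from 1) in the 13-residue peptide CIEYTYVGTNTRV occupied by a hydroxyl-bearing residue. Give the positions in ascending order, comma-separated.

4, 5, 6, 9, 11

Serine (S), threonine (T), and tyrosine (Y) each carry a hydroxyl group on the side chain.
Matching residues: Y4, T5, Y6, T9, T11.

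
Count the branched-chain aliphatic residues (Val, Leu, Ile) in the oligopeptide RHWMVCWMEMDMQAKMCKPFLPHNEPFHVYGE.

3

Matching residues: V5, L21, V29.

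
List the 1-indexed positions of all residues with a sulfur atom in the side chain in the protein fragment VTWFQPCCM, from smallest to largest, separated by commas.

7, 8, 9

Cysteine (C, thiol) and methionine (M, thioether) are the two sulfur-containing amino acids.
Matching residues: C7, C8, M9.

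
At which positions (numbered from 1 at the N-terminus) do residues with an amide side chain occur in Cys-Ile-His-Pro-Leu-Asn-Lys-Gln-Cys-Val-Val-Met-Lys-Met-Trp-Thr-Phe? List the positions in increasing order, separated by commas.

Asparagine (N) and glutamine (Q) have uncharged amide side chains.
Matching residues: Asn6, Gln8.

6, 8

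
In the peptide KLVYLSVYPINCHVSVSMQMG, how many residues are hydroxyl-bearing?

5

The –OH-bearing residues are Ser, Thr (aliphatic alcohols), and Tyr (phenol).
Matching residues: Y4, S6, Y8, S15, S17.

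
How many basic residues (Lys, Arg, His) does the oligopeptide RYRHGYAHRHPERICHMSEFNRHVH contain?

Matching residues: R1, R3, H4, H8, R9, H10, R13, H16, R22, H23, H25.

11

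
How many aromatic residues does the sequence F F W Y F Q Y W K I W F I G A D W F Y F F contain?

14

Phenylalanine (F), tryptophan (W), and tyrosine (Y) have aromatic ring side chains.
Matching residues: F1, F2, W3, Y4, F5, Y7, W8, W11, F12, W17, F18, Y19, F20, F21.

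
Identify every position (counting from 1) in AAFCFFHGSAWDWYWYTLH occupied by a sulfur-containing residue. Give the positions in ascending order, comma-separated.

4

Cysteine (C, thiol) and methionine (M, thioether) are the two sulfur-containing amino acids.
Matching residues: C4.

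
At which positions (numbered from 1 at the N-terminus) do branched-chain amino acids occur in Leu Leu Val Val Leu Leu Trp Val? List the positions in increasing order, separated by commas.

The BCAAs are Val, Leu, and Ile — aliphatic side chains with a branch point.
Matching residues: Leu1, Leu2, Val3, Val4, Leu5, Leu6, Val8.

1, 2, 3, 4, 5, 6, 8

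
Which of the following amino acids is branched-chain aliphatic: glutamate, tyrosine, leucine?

leucine

The BCAAs are Val, Leu, and Ile — aliphatic side chains with a branch point.
Of the listed options, only leucine belongs to this group.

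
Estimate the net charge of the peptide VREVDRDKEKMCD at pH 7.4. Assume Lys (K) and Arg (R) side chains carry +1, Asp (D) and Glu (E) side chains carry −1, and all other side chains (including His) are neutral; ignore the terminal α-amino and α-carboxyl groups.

-1

Positive (K, R): R2, R6, K8, K10 → +4.
Negative (D, E): E3, D5, D7, E9, D13 → −5.
Net charge = (+4) + (−5) = −1.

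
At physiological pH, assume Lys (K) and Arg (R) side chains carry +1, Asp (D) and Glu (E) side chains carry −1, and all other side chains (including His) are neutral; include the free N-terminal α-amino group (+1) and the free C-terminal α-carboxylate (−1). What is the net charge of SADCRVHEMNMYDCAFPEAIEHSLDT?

-5

Positive (K, R): R5 → +1.
Negative (D, E): D3, E8, D13, E18, E21, D25 → −6.
The N-terminus (+1) and C-terminus (−1) cancel.
Net charge = (+1) + (−6) = −5.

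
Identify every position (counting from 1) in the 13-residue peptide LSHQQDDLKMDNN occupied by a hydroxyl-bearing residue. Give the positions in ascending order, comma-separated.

2

Matching residues: S2.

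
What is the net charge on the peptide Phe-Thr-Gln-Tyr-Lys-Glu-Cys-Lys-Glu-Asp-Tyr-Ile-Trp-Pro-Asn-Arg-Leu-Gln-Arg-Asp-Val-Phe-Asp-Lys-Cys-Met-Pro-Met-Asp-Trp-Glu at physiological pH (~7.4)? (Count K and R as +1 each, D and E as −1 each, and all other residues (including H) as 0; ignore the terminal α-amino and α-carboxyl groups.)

Positive (K, R): Lys5, Lys8, Arg16, Arg19, Lys24 → +5.
Negative (D, E): Glu6, Glu9, Asp10, Asp20, Asp23, Asp29, Glu31 → −7.
Net charge = (+5) + (−7) = −2.

-2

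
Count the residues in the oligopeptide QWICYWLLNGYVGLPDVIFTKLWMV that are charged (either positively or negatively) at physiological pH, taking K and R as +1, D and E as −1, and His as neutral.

Charged side chains at pH ~7.4: K, R (positive); D, E (negative).
Matching residues: D16, K21.

2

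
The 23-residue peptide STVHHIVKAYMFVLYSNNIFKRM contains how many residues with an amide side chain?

Asparagine (N) and glutamine (Q) have uncharged amide side chains.
Matching residues: N17, N18.

2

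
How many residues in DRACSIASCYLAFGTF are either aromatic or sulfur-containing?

5

Aromatic: F, W, Y. Sulfur-containing: C, M.
Aromatic residues here: Y10, F13, F16 (3).
Sulfur-containing residues here: C4, C9 (2).
The two groups share no amino acid, so total = 3 + 2 = 5.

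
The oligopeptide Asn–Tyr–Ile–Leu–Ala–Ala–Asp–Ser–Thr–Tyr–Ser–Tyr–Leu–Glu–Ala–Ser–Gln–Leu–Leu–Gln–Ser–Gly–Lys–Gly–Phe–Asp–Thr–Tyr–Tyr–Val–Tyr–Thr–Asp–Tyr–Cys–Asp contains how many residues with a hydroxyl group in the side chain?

Serine (S), threonine (T), and tyrosine (Y) each carry a hydroxyl group on the side chain.
Matching residues: Tyr2, Ser8, Thr9, Tyr10, Ser11, Tyr12, Ser16, Ser21, Thr27, Tyr28, Tyr29, Tyr31, Thr32, Tyr34.

14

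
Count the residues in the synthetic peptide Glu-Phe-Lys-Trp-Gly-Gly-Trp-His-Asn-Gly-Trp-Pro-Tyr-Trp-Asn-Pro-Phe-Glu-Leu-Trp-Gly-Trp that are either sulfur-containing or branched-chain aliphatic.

1

Sulfur-containing: C, M. Branched-chain aliphatic: I, L, V.
Sulfur-containing residues here: none (0).
Branched-chain aliphatic residues here: Leu19 (1).
The two groups share no amino acid, so total = 0 + 1 = 1.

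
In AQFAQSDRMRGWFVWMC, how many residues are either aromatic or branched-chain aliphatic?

Aromatic: F, W, Y. Branched-chain aliphatic: I, L, V.
Aromatic residues here: F3, W12, F13, W15 (4).
Branched-chain aliphatic residues here: V14 (1).
The two groups share no amino acid, so total = 4 + 1 = 5.

5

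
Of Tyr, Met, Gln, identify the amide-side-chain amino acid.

Gln

The amide-side-chain residues are Asn (N) and Gln (Q).
Of the listed options, only Gln belongs to this group.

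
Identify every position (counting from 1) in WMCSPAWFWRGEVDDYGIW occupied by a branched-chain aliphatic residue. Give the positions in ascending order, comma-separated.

V, L, and I make up the branched-chain aliphatic group.
Matching residues: V13, I18.

13, 18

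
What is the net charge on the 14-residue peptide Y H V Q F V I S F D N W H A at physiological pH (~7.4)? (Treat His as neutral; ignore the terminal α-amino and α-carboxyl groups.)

-1

Near pH 7.4, K and R contribute +1 each, D and E contribute −1 each, and every other side chain (His included, as stated) is uncharged.
Positive (K, R): none → +0.
Negative (D, E): D10 → −1.
Net charge = (+0) + (−1) = −1.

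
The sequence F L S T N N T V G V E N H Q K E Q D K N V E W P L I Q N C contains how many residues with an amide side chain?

8

Only N (asparagine) and Q (glutamine) carry a side-chain carboxamide.
Matching residues: N5, N6, N12, Q14, Q17, N20, Q27, N28.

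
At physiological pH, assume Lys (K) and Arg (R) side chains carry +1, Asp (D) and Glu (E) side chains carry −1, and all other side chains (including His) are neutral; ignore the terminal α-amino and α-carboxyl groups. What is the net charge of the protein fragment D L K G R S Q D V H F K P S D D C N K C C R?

+1

Positive (K, R): K3, R5, K12, K19, R22 → +5.
Negative (D, E): D1, D8, D15, D16 → −4.
Net charge = (+5) + (−4) = +1.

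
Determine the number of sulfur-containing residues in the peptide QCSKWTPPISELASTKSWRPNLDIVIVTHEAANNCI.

Only Cys (C) and Met (M) have a sulfur atom in the side chain.
Matching residues: C2, C35.

2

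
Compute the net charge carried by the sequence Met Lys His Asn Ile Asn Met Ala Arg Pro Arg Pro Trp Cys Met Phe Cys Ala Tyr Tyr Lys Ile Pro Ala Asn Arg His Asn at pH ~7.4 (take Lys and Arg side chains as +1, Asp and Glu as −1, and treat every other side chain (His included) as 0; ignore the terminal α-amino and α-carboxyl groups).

+5

Positive (K, R): Lys2, Arg9, Arg11, Lys21, Arg26 → +5.
Negative (D, E): none → −0.
Net charge = (+5) + (−0) = +5.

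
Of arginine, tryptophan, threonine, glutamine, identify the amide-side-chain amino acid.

glutamine

Only N (asparagine) and Q (glutamine) carry a side-chain carboxamide.
Of the listed options, only glutamine belongs to this group.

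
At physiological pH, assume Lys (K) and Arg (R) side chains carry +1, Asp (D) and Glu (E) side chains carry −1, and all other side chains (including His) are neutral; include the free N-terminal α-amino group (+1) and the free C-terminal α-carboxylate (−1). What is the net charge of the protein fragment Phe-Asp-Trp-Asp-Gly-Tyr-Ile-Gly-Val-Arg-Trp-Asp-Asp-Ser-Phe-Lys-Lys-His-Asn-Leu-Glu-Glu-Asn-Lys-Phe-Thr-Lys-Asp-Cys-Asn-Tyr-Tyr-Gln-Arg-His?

-1

Positive (K, R): Arg10, Lys16, Lys17, Lys24, Lys27, Arg34 → +6.
Negative (D, E): Asp2, Asp4, Asp12, Asp13, Glu21, Glu22, Asp28 → −7.
The N-terminus (+1) and C-terminus (−1) cancel.
Net charge = (+6) + (−7) = −1.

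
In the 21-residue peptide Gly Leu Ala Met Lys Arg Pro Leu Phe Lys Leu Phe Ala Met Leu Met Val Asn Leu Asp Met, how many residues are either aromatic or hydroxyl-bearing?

Aromatic: F, W, Y. Hydroxyl-bearing: S, T, Y.
Aromatic residues here: Phe9, Phe12 (2).
Hydroxyl-bearing residues here: none (0).
(Y belongs to both groups, but none appear in this sequence.) Total = 2 + 0 = 2.

2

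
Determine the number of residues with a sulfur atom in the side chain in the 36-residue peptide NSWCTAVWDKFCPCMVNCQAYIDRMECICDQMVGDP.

9

Only Cys (C) and Met (M) have a sulfur atom in the side chain.
Matching residues: C4, C12, C14, M15, C18, M25, C27, C29, M32.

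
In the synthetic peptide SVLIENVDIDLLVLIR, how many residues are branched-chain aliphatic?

The BCAAs are Val, Leu, and Ile — aliphatic side chains with a branch point.
Matching residues: V2, L3, I4, V7, I9, L11, L12, V13, L14, I15.

10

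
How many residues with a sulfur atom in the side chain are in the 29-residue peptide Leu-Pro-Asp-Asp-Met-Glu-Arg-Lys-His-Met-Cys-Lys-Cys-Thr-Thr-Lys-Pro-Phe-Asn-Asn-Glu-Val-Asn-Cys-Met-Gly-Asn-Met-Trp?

Cysteine (C, thiol) and methionine (M, thioether) are the two sulfur-containing amino acids.
Matching residues: Met5, Met10, Cys11, Cys13, Cys24, Met25, Met28.

7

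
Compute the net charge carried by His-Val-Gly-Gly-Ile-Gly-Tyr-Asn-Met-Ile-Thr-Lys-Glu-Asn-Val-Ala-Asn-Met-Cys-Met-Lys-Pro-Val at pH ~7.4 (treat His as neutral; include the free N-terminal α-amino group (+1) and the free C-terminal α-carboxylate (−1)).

+1

The side chains ionized at physiological pH are Lys/Arg (+1) and Asp/Glu (−1); with His treated as neutral, nothing else contributes.
Positive (K, R): Lys12, Lys21 → +2.
Negative (D, E): Glu13 → −1.
The N-terminus (+1) and C-terminus (−1) cancel.
Net charge = (+2) + (−1) = +1.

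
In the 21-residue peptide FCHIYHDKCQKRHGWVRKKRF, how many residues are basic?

K, R, and H are the three residues with basic side chains (ε-amine, guanidinium, and imidazole respectively).
Matching residues: H3, H6, K8, K11, R12, H13, R17, K18, K19, R20.

10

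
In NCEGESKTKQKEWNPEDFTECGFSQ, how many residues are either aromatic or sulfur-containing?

5

Aromatic: F, W, Y. Sulfur-containing: C, M.
Aromatic residues here: W13, F18, F23 (3).
Sulfur-containing residues here: C2, C21 (2).
The two groups share no amino acid, so total = 3 + 2 = 5.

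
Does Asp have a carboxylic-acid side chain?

Only D (aspartate) and E (glutamate) carry a side-chain carboxylic acid.
Aspartate is in this group.

Yes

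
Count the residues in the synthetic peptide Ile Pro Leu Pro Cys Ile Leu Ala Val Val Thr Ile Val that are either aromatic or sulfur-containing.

1

Aromatic: F, W, Y. Sulfur-containing: C, M.
Aromatic residues here: none (0).
Sulfur-containing residues here: Cys5 (1).
The two groups share no amino acid, so total = 0 + 1 = 1.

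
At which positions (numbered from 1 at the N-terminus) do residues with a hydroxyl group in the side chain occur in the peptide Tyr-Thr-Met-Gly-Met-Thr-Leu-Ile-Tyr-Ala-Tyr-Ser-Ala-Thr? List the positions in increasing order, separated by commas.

1, 2, 6, 9, 11, 12, 14

S, T, and Y are the three residues with a side-chain hydroxyl.
Matching residues: Tyr1, Thr2, Thr6, Tyr9, Tyr11, Ser12, Thr14.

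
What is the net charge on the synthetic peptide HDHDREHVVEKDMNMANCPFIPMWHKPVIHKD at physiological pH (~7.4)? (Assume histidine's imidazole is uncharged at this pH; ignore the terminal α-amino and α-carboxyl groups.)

The side chains ionized at physiological pH are Lys/Arg (+1) and Asp/Glu (−1); with His treated as neutral, nothing else contributes.
Positive (K, R): R5, K11, K26, K31 → +4.
Negative (D, E): D2, D4, E6, E10, D12, D32 → −6.
Net charge = (+4) + (−6) = −2.

-2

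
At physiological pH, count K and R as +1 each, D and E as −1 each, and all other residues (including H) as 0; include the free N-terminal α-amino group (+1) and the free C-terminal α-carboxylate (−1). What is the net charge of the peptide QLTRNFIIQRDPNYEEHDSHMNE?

Positive (K, R): R4, R10 → +2.
Negative (D, E): D11, E15, E16, D18, E23 → −5.
The N-terminus (+1) and C-terminus (−1) cancel.
Net charge = (+2) + (−5) = −3.

-3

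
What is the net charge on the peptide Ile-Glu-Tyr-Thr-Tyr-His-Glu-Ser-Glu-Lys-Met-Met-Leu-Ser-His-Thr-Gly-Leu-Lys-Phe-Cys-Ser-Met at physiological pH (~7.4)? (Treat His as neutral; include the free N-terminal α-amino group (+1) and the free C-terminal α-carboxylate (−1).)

Near pH 7.4, K and R contribute +1 each, D and E contribute −1 each, and every other side chain (His included, as stated) is uncharged.
Positive (K, R): Lys10, Lys19 → +2.
Negative (D, E): Glu2, Glu7, Glu9 → −3.
The N-terminus (+1) and C-terminus (−1) cancel.
Net charge = (+2) + (−3) = −1.

-1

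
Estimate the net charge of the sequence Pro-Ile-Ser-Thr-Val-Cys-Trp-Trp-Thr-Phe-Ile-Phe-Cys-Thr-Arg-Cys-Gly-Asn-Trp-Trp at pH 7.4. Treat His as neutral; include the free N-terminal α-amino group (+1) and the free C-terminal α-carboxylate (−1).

+1

At pH ~7.4 the Lys and Arg side chains are protonated (+1), the Asp and Glu side chains are deprotonated (−1), and with His taken as neutral all other side chains carry no charge.
Positive (K, R): Arg15 → +1.
Negative (D, E): none → −0.
The N-terminus (+1) and C-terminus (−1) cancel.
Net charge = (+1) + (−0) = +1.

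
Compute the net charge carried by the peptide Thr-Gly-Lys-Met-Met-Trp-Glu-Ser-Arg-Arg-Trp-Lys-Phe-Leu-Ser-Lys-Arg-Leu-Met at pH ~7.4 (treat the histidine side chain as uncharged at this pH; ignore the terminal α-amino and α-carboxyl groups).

The side chains ionized at physiological pH are Lys/Arg (+1) and Asp/Glu (−1); with His treated as neutral, nothing else contributes.
Positive (K, R): Lys3, Arg9, Arg10, Lys12, Lys16, Arg17 → +6.
Negative (D, E): Glu7 → −1.
Net charge = (+6) + (−1) = +5.

+5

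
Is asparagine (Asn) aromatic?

No

F, W, and Y each carry an aromatic ring on the side chain.
Asparagine is not in this group.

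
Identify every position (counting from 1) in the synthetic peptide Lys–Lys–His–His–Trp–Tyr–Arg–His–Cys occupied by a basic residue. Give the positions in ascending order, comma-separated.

1, 2, 3, 4, 7, 8

Lysine (K), arginine (R), and histidine (H) have basic, nitrogen-containing side chains.
Matching residues: Lys1, Lys2, His3, His4, Arg7, His8.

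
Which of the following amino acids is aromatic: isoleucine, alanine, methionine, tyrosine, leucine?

F, W, and Y each carry an aromatic ring on the side chain.
Of the listed options, only tyrosine belongs to this group.

tyrosine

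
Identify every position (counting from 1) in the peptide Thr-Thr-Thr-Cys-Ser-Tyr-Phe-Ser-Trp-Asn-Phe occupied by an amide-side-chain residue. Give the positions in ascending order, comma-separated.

The amide-side-chain residues are Asn (N) and Gln (Q).
Matching residues: Asn10.

10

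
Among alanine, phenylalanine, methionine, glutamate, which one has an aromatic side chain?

The aromatic amino acids are Phe (F, benzyl), Trp (W, indole), and Tyr (Y, phenol).
Of the listed options, only phenylalanine belongs to this group.

phenylalanine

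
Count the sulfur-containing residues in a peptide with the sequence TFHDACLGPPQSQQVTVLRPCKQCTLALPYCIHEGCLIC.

6

The sulfur-bearing residues are cysteine (–SH) and methionine (–S–CH₃).
Matching residues: C6, C21, C24, C31, C36, C39.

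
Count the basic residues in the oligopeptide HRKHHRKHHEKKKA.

12

K, R, and H are the three residues with basic side chains (ε-amine, guanidinium, and imidazole respectively).
Matching residues: H1, R2, K3, H4, H5, R6, K7, H8, H9, K11, K12, K13.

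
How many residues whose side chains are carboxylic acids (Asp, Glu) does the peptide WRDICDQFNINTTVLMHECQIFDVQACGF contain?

Matching residues: D3, D6, E18, D23.

4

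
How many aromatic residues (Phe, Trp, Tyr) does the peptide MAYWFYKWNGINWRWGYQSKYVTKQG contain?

9

Matching residues: Y3, W4, F5, Y6, W8, W13, W15, Y17, Y21.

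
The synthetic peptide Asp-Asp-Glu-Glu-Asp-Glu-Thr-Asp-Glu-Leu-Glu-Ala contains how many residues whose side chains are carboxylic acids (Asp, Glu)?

9

Matching residues: Asp1, Asp2, Glu3, Glu4, Asp5, Glu6, Asp8, Glu9, Glu11.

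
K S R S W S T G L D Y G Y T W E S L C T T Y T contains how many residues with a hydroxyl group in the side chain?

Serine (S), threonine (T), and tyrosine (Y) each carry a hydroxyl group on the side chain.
Matching residues: S2, S4, S6, T7, Y11, Y13, T14, S17, T20, T21, Y22, T23.

12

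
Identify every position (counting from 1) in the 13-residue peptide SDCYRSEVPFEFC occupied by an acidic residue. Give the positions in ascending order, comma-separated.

2, 7, 11

Aspartate (D) and glutamate (E) have carboxylic-acid side chains and are the acidic amino acids.
Matching residues: D2, E7, E11.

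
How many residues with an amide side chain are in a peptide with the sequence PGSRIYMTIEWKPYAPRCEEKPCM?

The amide-side-chain residues are Asn (N) and Gln (Q).
None of the 24 residues belong to this group.

0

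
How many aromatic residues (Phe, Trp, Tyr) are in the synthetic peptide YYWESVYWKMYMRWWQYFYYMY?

13

Matching residues: Y1, Y2, W3, Y7, W8, Y11, W14, W15, Y17, F18, Y19, Y20, Y22.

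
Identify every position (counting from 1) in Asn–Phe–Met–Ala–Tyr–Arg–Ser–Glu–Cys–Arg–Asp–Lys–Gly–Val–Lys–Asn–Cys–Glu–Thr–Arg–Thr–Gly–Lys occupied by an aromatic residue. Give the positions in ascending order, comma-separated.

2, 5

F, W, and Y each carry an aromatic ring on the side chain.
Matching residues: Phe2, Tyr5.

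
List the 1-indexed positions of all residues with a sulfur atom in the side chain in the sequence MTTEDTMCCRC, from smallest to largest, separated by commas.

The sulfur-bearing residues are cysteine (–SH) and methionine (–S–CH₃).
Matching residues: M1, M7, C8, C9, C11.

1, 7, 8, 9, 11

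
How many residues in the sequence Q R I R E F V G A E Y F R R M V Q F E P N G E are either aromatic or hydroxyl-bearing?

Aromatic: F, W, Y. Hydroxyl-bearing: S, T, Y.
Aromatic residues here: F6, Y11, F12, F18 (4).
Hydroxyl-bearing residues here: Y11 (1).
Y is in both groups, so the 1 Y residue must not be double-counted.
Total = 4 + 1 − 1 = 4.

4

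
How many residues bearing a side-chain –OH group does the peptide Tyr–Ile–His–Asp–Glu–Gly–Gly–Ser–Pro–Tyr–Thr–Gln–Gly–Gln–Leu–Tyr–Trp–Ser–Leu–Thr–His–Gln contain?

Serine (S), threonine (T), and tyrosine (Y) each carry a hydroxyl group on the side chain.
Matching residues: Tyr1, Ser8, Tyr10, Thr11, Tyr16, Ser18, Thr20.

7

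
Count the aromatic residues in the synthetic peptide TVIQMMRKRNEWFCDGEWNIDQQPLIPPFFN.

5

Phenylalanine (F), tryptophan (W), and tyrosine (Y) have aromatic ring side chains.
Matching residues: W12, F13, W18, F29, F30.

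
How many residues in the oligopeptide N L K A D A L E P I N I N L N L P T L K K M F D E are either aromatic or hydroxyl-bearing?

Aromatic: F, W, Y. Hydroxyl-bearing: S, T, Y.
Aromatic residues here: F23 (1).
Hydroxyl-bearing residues here: T18 (1).
(Y belongs to both groups, but none appear in this sequence.) Total = 1 + 1 = 2.

2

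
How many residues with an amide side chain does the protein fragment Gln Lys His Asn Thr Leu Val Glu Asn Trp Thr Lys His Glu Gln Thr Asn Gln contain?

The amide-side-chain residues are Asn (N) and Gln (Q).
Matching residues: Gln1, Asn4, Asn9, Gln15, Asn17, Gln18.

6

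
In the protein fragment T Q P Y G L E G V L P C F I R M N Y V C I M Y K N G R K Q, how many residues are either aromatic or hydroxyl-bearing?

5

Aromatic: F, W, Y. Hydroxyl-bearing: S, T, Y.
Aromatic residues here: Y4, F13, Y18, Y23 (4).
Hydroxyl-bearing residues here: T1, Y4, Y18, Y23 (4).
Y is in both groups, so the 3 Y residues must not be double-counted.
Total = 4 + 4 − 3 = 5.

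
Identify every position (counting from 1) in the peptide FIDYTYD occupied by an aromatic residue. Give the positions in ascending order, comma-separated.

1, 4, 6

Phenylalanine (F), tryptophan (W), and tyrosine (Y) have aromatic ring side chains.
Matching residues: F1, Y4, Y6.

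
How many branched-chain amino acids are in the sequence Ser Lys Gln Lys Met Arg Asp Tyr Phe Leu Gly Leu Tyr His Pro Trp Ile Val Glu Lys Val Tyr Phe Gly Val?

Valine (V), leucine (L), and isoleucine (I) are the branched-chain amino acids.
Matching residues: Leu10, Leu12, Ile17, Val18, Val21, Val25.

6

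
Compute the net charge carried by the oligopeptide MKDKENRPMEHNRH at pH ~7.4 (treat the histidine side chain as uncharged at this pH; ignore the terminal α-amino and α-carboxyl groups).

At pH ~7.4 the Lys and Arg side chains are protonated (+1), the Asp and Glu side chains are deprotonated (−1), and with His taken as neutral all other side chains carry no charge.
Positive (K, R): K2, K4, R7, R13 → +4.
Negative (D, E): D3, E5, E10 → −3.
Net charge = (+4) + (−3) = +1.

+1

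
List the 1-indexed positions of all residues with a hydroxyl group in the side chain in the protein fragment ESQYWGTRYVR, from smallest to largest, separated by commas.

2, 4, 7, 9

Serine (S), threonine (T), and tyrosine (Y) each carry a hydroxyl group on the side chain.
Matching residues: S2, Y4, T7, Y9.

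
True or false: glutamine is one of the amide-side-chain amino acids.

The amide-side-chain residues are Asn (N) and Gln (Q).
Glutamine is in this group.

True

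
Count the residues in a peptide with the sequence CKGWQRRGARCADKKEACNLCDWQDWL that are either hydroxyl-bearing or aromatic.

Hydroxyl-bearing: S, T, Y. Aromatic: F, W, Y.
Hydroxyl-bearing residues here: none (0).
Aromatic residues here: W4, W23, W26 (3).
(Y belongs to both groups, but none appear in this sequence.) Total = 0 + 3 = 3.

3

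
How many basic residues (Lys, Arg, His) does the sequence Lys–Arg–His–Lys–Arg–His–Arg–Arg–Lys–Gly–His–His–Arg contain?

12

Matching residues: Lys1, Arg2, His3, Lys4, Arg5, His6, Arg7, Arg8, Lys9, His11, His12, Arg13.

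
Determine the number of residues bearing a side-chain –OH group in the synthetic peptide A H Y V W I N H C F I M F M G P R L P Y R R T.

S, T, and Y are the three residues with a side-chain hydroxyl.
Matching residues: Y3, Y20, T23.

3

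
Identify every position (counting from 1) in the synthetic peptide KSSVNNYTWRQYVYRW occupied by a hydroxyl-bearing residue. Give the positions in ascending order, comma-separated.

Serine (S), threonine (T), and tyrosine (Y) each carry a hydroxyl group on the side chain.
Matching residues: S2, S3, Y7, T8, Y12, Y14.

2, 3, 7, 8, 12, 14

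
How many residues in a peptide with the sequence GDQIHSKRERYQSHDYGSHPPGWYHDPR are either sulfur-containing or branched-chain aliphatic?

1

Sulfur-containing: C, M. Branched-chain aliphatic: I, L, V.
Sulfur-containing residues here: none (0).
Branched-chain aliphatic residues here: I4 (1).
The two groups share no amino acid, so total = 0 + 1 = 1.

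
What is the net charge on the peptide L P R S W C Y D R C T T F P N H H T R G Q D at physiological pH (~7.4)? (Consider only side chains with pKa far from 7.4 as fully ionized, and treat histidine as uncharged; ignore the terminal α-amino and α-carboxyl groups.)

+1

The side chains ionized at physiological pH are Lys/Arg (+1) and Asp/Glu (−1); with His treated as neutral, nothing else contributes.
Positive (K, R): R3, R9, R19 → +3.
Negative (D, E): D8, D22 → −2.
Net charge = (+3) + (−2) = +1.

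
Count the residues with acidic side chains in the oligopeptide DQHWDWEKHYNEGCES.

The acidic residues are Asp (D) and Glu (E), whose side chains end in a carboxylate group.
Matching residues: D1, D5, E7, E12, E15.

5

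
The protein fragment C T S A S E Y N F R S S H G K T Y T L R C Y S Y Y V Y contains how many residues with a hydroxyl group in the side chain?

14

Serine (S), threonine (T), and tyrosine (Y) each carry a hydroxyl group on the side chain.
Matching residues: T2, S3, S5, Y7, S11, S12, T16, Y17, T18, Y22, S23, Y24, Y25, Y27.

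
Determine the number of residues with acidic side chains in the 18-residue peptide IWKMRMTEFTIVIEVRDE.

The acidic residues are Asp (D) and Glu (E), whose side chains end in a carboxylate group.
Matching residues: E8, E14, D17, E18.

4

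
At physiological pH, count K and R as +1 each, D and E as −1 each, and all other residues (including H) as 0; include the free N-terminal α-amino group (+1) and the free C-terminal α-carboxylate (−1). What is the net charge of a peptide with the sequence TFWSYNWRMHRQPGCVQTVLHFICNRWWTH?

Positive (K, R): R8, R11, R26 → +3.
Negative (D, E): none → −0.
The N-terminus (+1) and C-terminus (−1) cancel.
Net charge = (+3) + (−0) = +3.

+3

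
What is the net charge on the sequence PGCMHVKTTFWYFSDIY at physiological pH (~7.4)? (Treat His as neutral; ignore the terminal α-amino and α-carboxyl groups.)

At pH ~7.4 the Lys and Arg side chains are protonated (+1), the Asp and Glu side chains are deprotonated (−1), and with His taken as neutral all other side chains carry no charge.
Positive (K, R): K7 → +1.
Negative (D, E): D15 → −1.
Net charge = (+1) + (−1) = 0.

0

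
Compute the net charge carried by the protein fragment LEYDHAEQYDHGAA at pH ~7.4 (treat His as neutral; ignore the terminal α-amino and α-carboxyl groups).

-4

Near pH 7.4, K and R contribute +1 each, D and E contribute −1 each, and every other side chain (His included, as stated) is uncharged.
Positive (K, R): none → +0.
Negative (D, E): E2, D4, E7, D10 → −4.
Net charge = (+0) + (−4) = −4.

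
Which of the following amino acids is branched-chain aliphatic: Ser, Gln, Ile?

Ile

Valine (V), leucine (L), and isoleucine (I) are the branched-chain amino acids.
Of the listed options, only Ile belongs to this group.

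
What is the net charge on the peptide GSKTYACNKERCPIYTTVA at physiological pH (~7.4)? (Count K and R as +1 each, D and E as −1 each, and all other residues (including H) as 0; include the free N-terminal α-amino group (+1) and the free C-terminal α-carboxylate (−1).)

+2

Positive (K, R): K3, K9, R11 → +3.
Negative (D, E): E10 → −1.
The N-terminus (+1) and C-terminus (−1) cancel.
Net charge = (+3) + (−1) = +2.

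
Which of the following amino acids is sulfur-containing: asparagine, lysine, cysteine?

cysteine

Only Cys (C) and Met (M) have a sulfur atom in the side chain.
Of the listed options, only cysteine belongs to this group.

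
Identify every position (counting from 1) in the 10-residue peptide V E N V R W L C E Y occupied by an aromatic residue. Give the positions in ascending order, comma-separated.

6, 10

F, W, and Y each carry an aromatic ring on the side chain.
Matching residues: W6, Y10.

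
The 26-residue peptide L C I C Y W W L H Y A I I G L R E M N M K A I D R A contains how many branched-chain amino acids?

V, L, and I make up the branched-chain aliphatic group.
Matching residues: L1, I3, L8, I12, I13, L15, I23.

7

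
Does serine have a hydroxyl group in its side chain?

Yes

Serine (S), threonine (T), and tyrosine (Y) each carry a hydroxyl group on the side chain.
Serine is in this group.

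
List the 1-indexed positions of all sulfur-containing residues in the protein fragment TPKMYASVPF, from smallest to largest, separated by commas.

Cysteine (C, thiol) and methionine (M, thioether) are the two sulfur-containing amino acids.
Matching residues: M4.

4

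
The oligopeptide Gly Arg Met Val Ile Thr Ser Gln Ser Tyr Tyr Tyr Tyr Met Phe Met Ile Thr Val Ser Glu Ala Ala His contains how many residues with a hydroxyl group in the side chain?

9

The –OH-bearing residues are Ser, Thr (aliphatic alcohols), and Tyr (phenol).
Matching residues: Thr6, Ser7, Ser9, Tyr10, Tyr11, Tyr12, Tyr13, Thr18, Ser20.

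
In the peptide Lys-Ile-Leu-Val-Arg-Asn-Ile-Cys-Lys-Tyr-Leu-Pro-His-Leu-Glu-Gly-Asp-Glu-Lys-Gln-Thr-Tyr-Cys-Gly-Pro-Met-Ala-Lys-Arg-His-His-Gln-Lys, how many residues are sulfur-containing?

3

Cysteine (C, thiol) and methionine (M, thioether) are the two sulfur-containing amino acids.
Matching residues: Cys8, Cys23, Met26.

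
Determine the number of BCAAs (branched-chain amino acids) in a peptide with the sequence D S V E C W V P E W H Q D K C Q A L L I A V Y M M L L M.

8

Valine (V), leucine (L), and isoleucine (I) are the branched-chain amino acids.
Matching residues: V3, V7, L18, L19, I20, V22, L26, L27.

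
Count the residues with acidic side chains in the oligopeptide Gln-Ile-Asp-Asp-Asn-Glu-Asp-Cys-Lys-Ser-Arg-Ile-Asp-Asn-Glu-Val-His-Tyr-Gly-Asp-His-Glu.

Aspartate (D) and glutamate (E) have carboxylic-acid side chains and are the acidic amino acids.
Matching residues: Asp3, Asp4, Glu6, Asp7, Asp13, Glu15, Asp20, Glu22.

8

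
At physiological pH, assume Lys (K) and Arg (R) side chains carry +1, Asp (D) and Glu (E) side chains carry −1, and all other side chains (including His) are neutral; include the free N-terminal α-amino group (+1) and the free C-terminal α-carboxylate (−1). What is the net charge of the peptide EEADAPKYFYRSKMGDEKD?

Positive (K, R): K7, R11, K13, K18 → +4.
Negative (D, E): E1, E2, D4, D16, E17, D19 → −6.
The N-terminus (+1) and C-terminus (−1) cancel.
Net charge = (+4) + (−6) = −2.

-2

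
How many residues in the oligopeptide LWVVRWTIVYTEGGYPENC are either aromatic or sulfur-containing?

5

Aromatic: F, W, Y. Sulfur-containing: C, M.
Aromatic residues here: W2, W6, Y10, Y15 (4).
Sulfur-containing residues here: C19 (1).
The two groups share no amino acid, so total = 4 + 1 = 5.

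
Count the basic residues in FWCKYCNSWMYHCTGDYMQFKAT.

3

The basic amino acids are Lys (K), Arg (R), and His (H).
Matching residues: K4, H12, K21.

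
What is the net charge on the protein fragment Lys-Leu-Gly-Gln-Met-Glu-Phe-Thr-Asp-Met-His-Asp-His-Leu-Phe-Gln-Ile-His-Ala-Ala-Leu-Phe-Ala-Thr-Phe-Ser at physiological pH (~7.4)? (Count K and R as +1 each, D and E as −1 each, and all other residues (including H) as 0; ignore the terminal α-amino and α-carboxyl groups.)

-2

Positive (K, R): Lys1 → +1.
Negative (D, E): Glu6, Asp9, Asp12 → −3.
Net charge = (+1) + (−3) = −2.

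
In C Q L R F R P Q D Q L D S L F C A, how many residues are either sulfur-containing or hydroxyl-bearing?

Sulfur-containing: C, M. Hydroxyl-bearing: S, T, Y.
Sulfur-containing residues here: C1, C16 (2).
Hydroxyl-bearing residues here: S13 (1).
The two groups share no amino acid, so total = 2 + 1 = 3.

3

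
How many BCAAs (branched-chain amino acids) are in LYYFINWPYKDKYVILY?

5

The BCAAs are Val, Leu, and Ile — aliphatic side chains with a branch point.
Matching residues: L1, I5, V14, I15, L16.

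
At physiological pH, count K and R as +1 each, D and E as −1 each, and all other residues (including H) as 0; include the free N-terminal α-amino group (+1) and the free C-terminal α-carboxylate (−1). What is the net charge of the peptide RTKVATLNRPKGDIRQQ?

+4

Positive (K, R): R1, K3, R9, K11, R15 → +5.
Negative (D, E): D13 → −1.
The N-terminus (+1) and C-terminus (−1) cancel.
Net charge = (+5) + (−1) = +4.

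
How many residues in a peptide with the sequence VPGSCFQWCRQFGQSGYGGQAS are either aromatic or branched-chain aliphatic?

5

Aromatic: F, W, Y. Branched-chain aliphatic: I, L, V.
Aromatic residues here: F6, W8, F12, Y17 (4).
Branched-chain aliphatic residues here: V1 (1).
The two groups share no amino acid, so total = 4 + 1 = 5.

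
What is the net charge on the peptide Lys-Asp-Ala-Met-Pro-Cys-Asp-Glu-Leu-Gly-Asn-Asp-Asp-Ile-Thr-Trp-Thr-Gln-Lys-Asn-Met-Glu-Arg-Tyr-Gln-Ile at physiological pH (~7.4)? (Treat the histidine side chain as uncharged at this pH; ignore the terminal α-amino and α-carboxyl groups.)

Near pH 7.4, K and R contribute +1 each, D and E contribute −1 each, and every other side chain (His included, as stated) is uncharged.
Positive (K, R): Lys1, Lys19, Arg23 → +3.
Negative (D, E): Asp2, Asp7, Glu8, Asp12, Asp13, Glu22 → −6.
Net charge = (+3) + (−6) = −3.

-3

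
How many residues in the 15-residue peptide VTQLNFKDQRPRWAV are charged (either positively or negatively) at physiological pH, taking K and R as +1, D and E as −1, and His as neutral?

Charged side chains at pH ~7.4: K, R (positive); D, E (negative).
Matching residues: K7, D8, R10, R12.

4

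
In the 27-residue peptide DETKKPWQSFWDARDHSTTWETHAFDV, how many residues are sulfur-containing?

The sulfur-bearing residues are cysteine (–SH) and methionine (–S–CH₃).
None of the 27 residues belong to this group.

0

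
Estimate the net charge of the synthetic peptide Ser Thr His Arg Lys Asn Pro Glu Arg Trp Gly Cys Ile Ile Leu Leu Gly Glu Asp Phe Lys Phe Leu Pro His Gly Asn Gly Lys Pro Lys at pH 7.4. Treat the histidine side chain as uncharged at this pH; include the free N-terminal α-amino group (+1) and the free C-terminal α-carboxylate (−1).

Near pH 7.4, K and R contribute +1 each, D and E contribute −1 each, and every other side chain (His included, as stated) is uncharged.
Positive (K, R): Arg4, Lys5, Arg9, Lys21, Lys29, Lys31 → +6.
Negative (D, E): Glu8, Glu18, Asp19 → −3.
The N-terminus (+1) and C-terminus (−1) cancel.
Net charge = (+6) + (−3) = +3.

+3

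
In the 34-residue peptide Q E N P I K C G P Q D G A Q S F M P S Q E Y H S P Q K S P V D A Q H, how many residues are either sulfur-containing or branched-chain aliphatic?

4

Sulfur-containing: C, M. Branched-chain aliphatic: I, L, V.
Sulfur-containing residues here: C7, M17 (2).
Branched-chain aliphatic residues here: I5, V30 (2).
The two groups share no amino acid, so total = 2 + 2 = 4.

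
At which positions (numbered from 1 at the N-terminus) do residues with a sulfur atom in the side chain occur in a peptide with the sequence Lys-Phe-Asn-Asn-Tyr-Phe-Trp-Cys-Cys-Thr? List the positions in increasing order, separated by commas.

8, 9

The sulfur-bearing residues are cysteine (–SH) and methionine (–S–CH₃).
Matching residues: Cys8, Cys9.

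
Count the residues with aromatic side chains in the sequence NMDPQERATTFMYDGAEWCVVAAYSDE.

4

F, W, and Y each carry an aromatic ring on the side chain.
Matching residues: F11, Y13, W18, Y24.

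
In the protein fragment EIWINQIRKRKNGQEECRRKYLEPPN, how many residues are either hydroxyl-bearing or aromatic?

2

Hydroxyl-bearing: S, T, Y. Aromatic: F, W, Y.
Hydroxyl-bearing residues here: Y21 (1).
Aromatic residues here: W3, Y21 (2).
Y is in both groups, so the 1 Y residue must not be double-counted.
Total = 1 + 2 − 1 = 2.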